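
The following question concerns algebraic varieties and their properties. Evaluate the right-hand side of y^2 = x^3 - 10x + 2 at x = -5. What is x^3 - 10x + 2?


Compute x^3 - 10x + 2 at x = -5:
x^3 = (-5)^3 = -125
(-10)*x = (-10)*(-5) = 50
Sum: -125 + 50 + 2 = -73

-73


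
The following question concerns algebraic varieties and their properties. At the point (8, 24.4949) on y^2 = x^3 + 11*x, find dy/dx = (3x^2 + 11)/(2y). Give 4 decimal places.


Using implicit differentiation of y^2 = x^3 + 11*x:
2y * dy/dx = 3x^2 + 11
dy/dx = (3x^2 + 11)/(2y)
Numerator: 3*8^2 + 11 = 203
Denominator: 2*24.4949 = 48.9898
dy/dx = 203/48.9898 = 4.1437

4.1437


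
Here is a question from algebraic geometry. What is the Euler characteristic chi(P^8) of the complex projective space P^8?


The complex projective space P^8 has one cell in each even real dimension 0, 2, ..., 16.
The cohomology groups are H^{2k}(P^8) = Z for k = 0,...,8, and 0 otherwise.
Euler characteristic = sum of Betti numbers = 1 per even-dimensional cohomology group.
chi(P^8) = 8 + 1 = 9

9


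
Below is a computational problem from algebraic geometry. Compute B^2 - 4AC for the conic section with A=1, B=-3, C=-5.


The discriminant of a conic Ax^2 + Bxy + Cy^2 + ... = 0 is B^2 - 4AC.
B^2 = (-3)^2 = 9
4AC = 4*1*(-5) = -20
Discriminant = 9 + 20 = 29

29


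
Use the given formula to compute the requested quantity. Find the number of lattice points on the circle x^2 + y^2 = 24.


Systematically check integer values of x where x^2 <= 24.
For each valid x, check if 24 - x^2 is a perfect square.
Total integer solutions found: 0

0


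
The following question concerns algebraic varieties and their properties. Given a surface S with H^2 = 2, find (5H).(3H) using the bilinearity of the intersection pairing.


Using bilinearity of the intersection pairing on a surface S:
(aH).(bH) = ab * (H.H)
We have H^2 = 2.
D.E = (5H).(3H) = 5*3*2
= 15*2
= 30

30


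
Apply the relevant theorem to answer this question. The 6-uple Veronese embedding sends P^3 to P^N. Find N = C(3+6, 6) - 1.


The Veronese embedding v_d: P^n -> P^N maps each point to all
degree-d monomials in n+1 homogeneous coordinates.
N = C(n+d, d) - 1
N = C(3+6, 6) - 1
N = C(9, 6) - 1
C(9, 6) = 84
N = 84 - 1 = 83

83


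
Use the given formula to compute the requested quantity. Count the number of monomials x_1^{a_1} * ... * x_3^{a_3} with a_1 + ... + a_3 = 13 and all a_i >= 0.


The number of degree-13 monomials in 3 variables is C(d+n-1, n-1).
= C(13+3-1, 3-1) = C(15, 2)
= 105

105


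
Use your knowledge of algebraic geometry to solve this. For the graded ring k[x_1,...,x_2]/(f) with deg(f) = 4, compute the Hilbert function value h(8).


For R = k[x_1,...,x_n]/(f) with f homogeneous of degree e:
The Hilbert series is (1 - t^e)/(1 - t)^n.
So h(d) = C(d+n-1, n-1) - C(d-e+n-1, n-1) for d >= e.
With n=2, e=4, d=8:
C(8+2-1, 2-1) = C(9, 1) = 9
C(8-4+2-1, 2-1) = C(5, 1) = 5
h(8) = 9 - 5 = 4

4


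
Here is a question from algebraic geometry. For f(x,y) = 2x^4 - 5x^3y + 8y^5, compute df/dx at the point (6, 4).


df/dx = 4*2*x^3 + 3*(-5)*x^2*y
At (6,4): 4*2*6^3 + 3*(-5)*6^2*4
= 1728 - 2160
= -432

-432


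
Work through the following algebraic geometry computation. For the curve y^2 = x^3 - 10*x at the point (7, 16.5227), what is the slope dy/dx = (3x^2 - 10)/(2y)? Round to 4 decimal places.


Using implicit differentiation of y^2 = x^3 - 10*x:
2y * dy/dx = 3x^2 - 10
dy/dx = (3x^2 - 10)/(2y)
Numerator: 3*7^2 - 10 = 137
Denominator: 2*16.5227 = 33.0454
dy/dx = 137/33.0454 = 4.1458

4.1458


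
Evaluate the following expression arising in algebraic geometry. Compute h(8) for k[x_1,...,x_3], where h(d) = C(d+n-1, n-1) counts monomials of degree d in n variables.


The Hilbert function for the polynomial ring in 3 variables is:
h(d) = C(d+n-1, n-1)
h(8) = C(8+3-1, 3-1) = C(10, 2)
= 10! / (2! * 8!)
= 45

45


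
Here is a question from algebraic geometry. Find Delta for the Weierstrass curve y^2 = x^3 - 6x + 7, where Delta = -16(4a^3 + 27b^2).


Compute each component:
4a^3 = 4*(-6)^3 = 4*(-216) = -864
27b^2 = 27*7^2 = 27*49 = 1323
4a^3 + 27b^2 = -864 + 1323 = 459
Delta = -16*459 = -7344

-7344


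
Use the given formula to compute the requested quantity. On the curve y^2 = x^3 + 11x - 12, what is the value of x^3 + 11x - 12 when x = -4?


Compute x^3 + 11x - 12 at x = -4:
x^3 = (-4)^3 = -64
11*x = 11*(-4) = -44
Sum: -64 - 44 - 12 = -120

-120


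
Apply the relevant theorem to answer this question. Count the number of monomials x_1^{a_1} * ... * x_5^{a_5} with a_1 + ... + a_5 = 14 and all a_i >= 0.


The number of degree-14 monomials in 5 variables is C(d+n-1, n-1).
= C(14+5-1, 5-1) = C(18, 4)
= 3060

3060


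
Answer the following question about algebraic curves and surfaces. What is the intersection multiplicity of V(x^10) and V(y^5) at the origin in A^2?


The intersection multiplicity of V(x^a) and V(y^b) at the origin is:
I(O; V(x^10), V(y^5)) = dim_k(k[x,y]/(x^10, y^5))
A basis for k[x,y]/(x^10, y^5) is the set of monomials x^i * y^j
where 0 <= i < 10 and 0 <= j < 5.
The number of such monomials is 10 * 5 = 50

50


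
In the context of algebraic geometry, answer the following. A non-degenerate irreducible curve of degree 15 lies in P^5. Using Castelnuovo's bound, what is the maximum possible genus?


Castelnuovo's bound: write d - 1 = m(r-1) + epsilon with 0 <= epsilon < r-1.
d - 1 = 15 - 1 = 14
r - 1 = 5 - 1 = 4
14 = 3*4 + 2, so m = 3, epsilon = 2
pi(d, r) = m(m-1)(r-1)/2 + m*epsilon
= 3*2*4/2 + 3*2
= 24/2 + 6
= 12 + 6 = 18

18


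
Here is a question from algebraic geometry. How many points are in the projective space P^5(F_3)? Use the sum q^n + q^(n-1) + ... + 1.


P^5(F_3) has (q^(n+1) - 1)/(q - 1) points.
= 3^5 + 3^4 + 3^3 + 3^2 + 3^1 + 3^0
= 243 + 81 + 27 + 9 + 3 + 1
= 364

364


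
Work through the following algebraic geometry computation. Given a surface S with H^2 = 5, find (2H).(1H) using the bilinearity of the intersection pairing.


Using bilinearity of the intersection pairing on a surface S:
(aH).(bH) = ab * (H.H)
We have H^2 = 5.
D.E = (2H).(1H) = 2*1*5
= 2*5
= 10

10


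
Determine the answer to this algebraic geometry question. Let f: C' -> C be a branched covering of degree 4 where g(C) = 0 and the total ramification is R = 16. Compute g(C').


Riemann-Hurwitz formula: 2g' - 2 = d(2g - 2) + R
Given: d = 4, g = 0, R = 16
2g' - 2 = 4*(2*0 - 2) + 16
2g' - 2 = 4*(-2) + 16
2g' - 2 = -8 + 16 = 8
2g' = 10
g' = 5

5


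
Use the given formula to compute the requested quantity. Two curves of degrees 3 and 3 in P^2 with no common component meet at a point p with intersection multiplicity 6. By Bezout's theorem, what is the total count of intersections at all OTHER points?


By Bezout's theorem, the total intersection number is d1 * d2.
Total = 3 * 3 = 9
Intersection multiplicity at p = 6
Remaining intersections = 9 - 6 = 3

3


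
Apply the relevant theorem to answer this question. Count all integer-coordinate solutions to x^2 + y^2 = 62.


Systematically check integer values of x where x^2 <= 62.
For each valid x, check if 62 - x^2 is a perfect square.
Total integer solutions found: 0

0


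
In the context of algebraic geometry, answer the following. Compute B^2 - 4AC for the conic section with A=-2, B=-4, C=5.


The discriminant of a conic Ax^2 + Bxy + Cy^2 + ... = 0 is B^2 - 4AC.
B^2 = (-4)^2 = 16
4AC = 4*(-2)*5 = -40
Discriminant = 16 + 40 = 56

56


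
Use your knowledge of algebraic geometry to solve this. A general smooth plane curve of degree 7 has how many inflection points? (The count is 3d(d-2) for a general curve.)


For a general smooth plane curve C of degree d, the inflection points are
the intersection of C with its Hessian curve, which has degree 3(d-2).
By Bezout, the total intersection number is d * 3(d-2) = 7 * 15 = 105.
For a general curve every flex is ordinary, so each contributes
multiplicity 1 to C·Hess(C), and the number of distinct inflection
points is 3d(d-2).
Inflection points = 3*7*(7-2) = 3*7*5 = 105

105


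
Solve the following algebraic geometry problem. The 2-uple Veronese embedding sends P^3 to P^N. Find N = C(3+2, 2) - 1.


The Veronese embedding v_d: P^n -> P^N maps each point to all
degree-d monomials in n+1 homogeneous coordinates.
N = C(n+d, d) - 1
N = C(3+2, 2) - 1
N = C(5, 2) - 1
C(5, 2) = 10
N = 10 - 1 = 9

9


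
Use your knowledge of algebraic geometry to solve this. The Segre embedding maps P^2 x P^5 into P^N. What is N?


The Segre embedding maps P^m x P^n into P^N via
all products of coordinates from each factor.
N = (m+1)(n+1) - 1
N = (2+1)(5+1) - 1
N = 3*6 - 1
N = 18 - 1 = 17

17


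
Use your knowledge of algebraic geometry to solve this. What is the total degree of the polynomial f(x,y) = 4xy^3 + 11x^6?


Examine each term for its total degree (sum of exponents).
  Term '4xy^3' has total degree 1+3 = 4.
  Term '11x^6' has total degree 6+0 = 6.
The maximum total degree among all terms is 6.

6


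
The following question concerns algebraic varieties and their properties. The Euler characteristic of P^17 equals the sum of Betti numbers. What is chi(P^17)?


The complex projective space P^17 has one cell in each even real dimension 0, 2, ..., 34.
The cohomology groups are H^{2k}(P^17) = Z for k = 0,...,17, and 0 otherwise.
Euler characteristic = sum of Betti numbers = 1 per even-dimensional cohomology group.
chi(P^17) = 17 + 1 = 18

18


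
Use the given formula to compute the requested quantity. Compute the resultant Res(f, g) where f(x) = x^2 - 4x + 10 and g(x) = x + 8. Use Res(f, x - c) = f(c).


For Res(f, x - c), we evaluate f at x = c.
f(-8) = (-8)^2 - 4*(-8) + 10
= 64 + 32 + 10
= 96 + 10 = 106
Res(f, g) = 106

106


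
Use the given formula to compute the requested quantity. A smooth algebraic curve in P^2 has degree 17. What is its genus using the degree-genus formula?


Using the genus formula for smooth plane curves:
g = (d-1)(d-2)/2
g = (17-1)(17-2)/2
g = 16*15/2
g = 240/2 = 120

120


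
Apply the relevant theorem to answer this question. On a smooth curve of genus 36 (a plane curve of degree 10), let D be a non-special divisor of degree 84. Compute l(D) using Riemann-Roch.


First, compute the genus of a smooth plane curve of degree 10:
g = (d-1)(d-2)/2 = (10-1)(10-2)/2 = 36
For a non-special divisor D (i.e., h^1(D) = 0), Riemann-Roch gives:
l(D) = deg(D) - g + 1
Since deg(D) = 84 >= 2g - 1 = 71, D is non-special.
l(D) = 84 - 36 + 1 = 49

49


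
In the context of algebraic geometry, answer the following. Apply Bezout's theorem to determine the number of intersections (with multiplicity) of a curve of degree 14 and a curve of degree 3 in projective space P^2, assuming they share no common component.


Bezout's theorem states the intersection count equals the product of degrees.
Intersection count = 14 * 3 = 42

42


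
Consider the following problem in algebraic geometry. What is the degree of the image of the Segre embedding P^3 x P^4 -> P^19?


The degree of the Segre variety P^3 x P^4 is C(m+n, m).
= C(7, 3)
= 35

35


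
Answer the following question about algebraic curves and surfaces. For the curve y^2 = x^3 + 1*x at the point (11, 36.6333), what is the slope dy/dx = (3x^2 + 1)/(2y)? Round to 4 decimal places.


Using implicit differentiation of y^2 = x^3 + 1*x:
2y * dy/dx = 3x^2 + 1
dy/dx = (3x^2 + 1)/(2y)
Numerator: 3*11^2 + 1 = 364
Denominator: 2*36.6333 = 73.2666
dy/dx = 364/73.2666 = 4.9682

4.9682


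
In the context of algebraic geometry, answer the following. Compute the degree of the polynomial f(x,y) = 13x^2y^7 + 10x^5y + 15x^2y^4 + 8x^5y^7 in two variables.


Examine each term for its total degree (sum of exponents).
  Term '13x^2y^7' has total degree 2+7 = 9.
  Term '10x^5y' has total degree 5+1 = 6.
  Term '15x^2y^4' has total degree 2+4 = 6.
  Term '8x^5y^7' has total degree 5+7 = 12.
The maximum total degree among all terms is 12.

12


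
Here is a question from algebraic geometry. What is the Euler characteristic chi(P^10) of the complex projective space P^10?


The complex projective space P^10 has one cell in each even real dimension 0, 2, ..., 20.
The cohomology groups are H^{2k}(P^10) = Z for k = 0,...,10, and 0 otherwise.
Euler characteristic = sum of Betti numbers = 1 per even-dimensional cohomology group.
chi(P^10) = 10 + 1 = 11

11


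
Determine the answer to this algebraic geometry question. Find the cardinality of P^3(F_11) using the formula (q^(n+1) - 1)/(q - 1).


P^3(F_11) has (q^(n+1) - 1)/(q - 1) points.
= 11^3 + 11^2 + 11^1 + 11^0
= 1331 + 121 + 11 + 1
= 1464

1464


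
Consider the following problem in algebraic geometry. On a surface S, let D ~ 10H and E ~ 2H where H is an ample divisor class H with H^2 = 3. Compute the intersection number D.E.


Using bilinearity of the intersection pairing on a surface S:
(aH).(bH) = ab * (H.H)
We have H^2 = 3.
D.E = (10H).(2H) = 10*2*3
= 20*3
= 60

60


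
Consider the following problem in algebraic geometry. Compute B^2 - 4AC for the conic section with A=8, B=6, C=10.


The discriminant of a conic Ax^2 + Bxy + Cy^2 + ... = 0 is B^2 - 4AC.
B^2 = 6^2 = 36
4AC = 4*8*10 = 320
Discriminant = 36 - 320 = -284

-284


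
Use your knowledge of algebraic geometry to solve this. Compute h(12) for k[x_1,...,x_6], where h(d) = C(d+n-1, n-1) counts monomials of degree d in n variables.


The Hilbert function for the polynomial ring in 6 variables is:
h(d) = C(d+n-1, n-1)
h(12) = C(12+6-1, 6-1) = C(17, 5)
= 17! / (5! * 12!)
= 6188

6188


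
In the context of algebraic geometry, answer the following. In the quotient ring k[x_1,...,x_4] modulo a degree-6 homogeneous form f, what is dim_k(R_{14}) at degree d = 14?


For R = k[x_1,...,x_n]/(f) with f homogeneous of degree e:
The Hilbert series is (1 - t^e)/(1 - t)^n.
So h(d) = C(d+n-1, n-1) - C(d-e+n-1, n-1) for d >= e.
With n=4, e=6, d=14:
C(14+4-1, 4-1) = C(17, 3) = 680
C(14-6+4-1, 4-1) = C(11, 3) = 165
h(14) = 680 - 165 = 515

515


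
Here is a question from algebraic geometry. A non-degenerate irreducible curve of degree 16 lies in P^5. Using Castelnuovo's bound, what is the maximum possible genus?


Castelnuovo's bound: write d - 1 = m(r-1) + epsilon with 0 <= epsilon < r-1.
d - 1 = 16 - 1 = 15
r - 1 = 5 - 1 = 4
15 = 3*4 + 3, so m = 3, epsilon = 3
pi(d, r) = m(m-1)(r-1)/2 + m*epsilon
= 3*2*4/2 + 3*3
= 24/2 + 9
= 12 + 9 = 21

21


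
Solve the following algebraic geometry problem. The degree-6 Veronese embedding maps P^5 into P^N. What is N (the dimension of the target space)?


The Veronese embedding v_d: P^n -> P^N maps each point to all
degree-d monomials in n+1 homogeneous coordinates.
N = C(n+d, d) - 1
N = C(5+6, 6) - 1
N = C(11, 6) - 1
C(11, 6) = 462
N = 462 - 1 = 461

461


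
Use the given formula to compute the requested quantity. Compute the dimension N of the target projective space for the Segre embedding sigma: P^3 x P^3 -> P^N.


The Segre embedding maps P^m x P^n into P^N via
all products of coordinates from each factor.
N = (m+1)(n+1) - 1
N = (3+1)(3+1) - 1
N = 4*4 - 1
N = 16 - 1 = 15

15


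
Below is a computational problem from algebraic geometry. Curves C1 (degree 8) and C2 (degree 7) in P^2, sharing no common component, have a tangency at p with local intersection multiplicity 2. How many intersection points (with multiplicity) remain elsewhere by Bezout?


By Bezout's theorem, the total intersection number is d1 * d2.
Total = 8 * 7 = 56
Intersection multiplicity at p = 2
Remaining intersections = 56 - 2 = 54

54


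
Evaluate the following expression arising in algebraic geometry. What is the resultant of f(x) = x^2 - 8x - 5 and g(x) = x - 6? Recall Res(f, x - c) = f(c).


For Res(f, x - c), we evaluate f at x = c.
f(6) = 6^2 - 8*6 - 5
= 36 - 48 - 5
= -12 - 5 = -17
Res(f, g) = -17

-17


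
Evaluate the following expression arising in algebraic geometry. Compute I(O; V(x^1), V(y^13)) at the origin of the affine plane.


The intersection multiplicity of V(x^a) and V(y^b) at the origin is:
I(O; V(x^1), V(y^13)) = dim_k(k[x,y]/(x^1, y^13))
A basis for k[x,y]/(x^1, y^13) is the set of monomials x^i * y^j
where 0 <= i < 1 and 0 <= j < 13.
The number of such monomials is 1 * 13 = 13

13


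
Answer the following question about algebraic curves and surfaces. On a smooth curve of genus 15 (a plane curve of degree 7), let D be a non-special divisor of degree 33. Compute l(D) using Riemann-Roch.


First, compute the genus of a smooth plane curve of degree 7:
g = (d-1)(d-2)/2 = (7-1)(7-2)/2 = 15
For a non-special divisor D (i.e., h^1(D) = 0), Riemann-Roch gives:
l(D) = deg(D) - g + 1
Since deg(D) = 33 >= 2g - 1 = 29, D is non-special.
l(D) = 33 - 15 + 1 = 19

19


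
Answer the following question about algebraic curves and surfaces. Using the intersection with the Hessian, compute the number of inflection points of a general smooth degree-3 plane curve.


For a general smooth plane curve C of degree d, the inflection points are
the intersection of C with its Hessian curve, which has degree 3(d-2).
By Bezout, the total intersection number is d * 3(d-2) = 3 * 3 = 9.
For a general curve every flex is ordinary, so each contributes
multiplicity 1 to C·Hess(C), and the number of distinct inflection
points is 3d(d-2).
Inflection points = 3*3*(3-2) = 3*3*1 = 9

9


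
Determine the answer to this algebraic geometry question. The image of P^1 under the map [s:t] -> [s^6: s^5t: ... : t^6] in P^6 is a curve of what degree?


The rational normal curve in P^6 is the image of P^1 under the 6-uple Veronese.
A general hyperplane in P^6 pulls back to a degree-6 form on P^1, which has 6 zeros,
so the curve meets a general hyperplane in 6 points. Degree = 6.

6


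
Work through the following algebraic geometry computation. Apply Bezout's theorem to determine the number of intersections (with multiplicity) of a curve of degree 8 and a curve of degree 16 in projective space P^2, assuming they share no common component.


Bezout's theorem states the intersection count equals the product of degrees.
Intersection count = 8 * 16 = 128

128


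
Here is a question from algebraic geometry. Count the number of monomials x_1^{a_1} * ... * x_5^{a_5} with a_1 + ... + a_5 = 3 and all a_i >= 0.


The number of degree-3 monomials in 5 variables is C(d+n-1, n-1).
= C(3+5-1, 5-1) = C(7, 4)
= 35

35


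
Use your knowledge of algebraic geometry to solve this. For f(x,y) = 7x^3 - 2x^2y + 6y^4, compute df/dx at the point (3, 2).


df/dx = 3*7*x^2 + 2*(-2)*x^1*y
At (3,2): 3*7*3^2 + 2*(-2)*3^1*2
= 189 - 24
= 165

165


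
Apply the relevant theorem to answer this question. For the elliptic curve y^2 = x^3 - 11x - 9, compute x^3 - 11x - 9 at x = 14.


Compute x^3 - 11x - 9 at x = 14:
x^3 = 14^3 = 2744
(-11)*x = (-11)*14 = -154
Sum: 2744 - 154 - 9 = 2581

2581


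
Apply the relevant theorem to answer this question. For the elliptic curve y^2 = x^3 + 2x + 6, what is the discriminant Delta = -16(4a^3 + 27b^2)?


Compute each component:
4a^3 = 4*2^3 = 4*8 = 32
27b^2 = 27*6^2 = 27*36 = 972
4a^3 + 27b^2 = 32 + 972 = 1004
Delta = -16*1004 = -16064

-16064


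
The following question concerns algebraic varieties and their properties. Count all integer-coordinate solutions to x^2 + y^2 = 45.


Systematically check integer values of x where x^2 <= 45.
For each valid x, check if 45 - x^2 is a perfect square.
x=3: 45 - 9 = 36, sqrt = 6 (valid)
x=6: 45 - 36 = 9, sqrt = 3 (valid)
Total integer solutions found: 8

8


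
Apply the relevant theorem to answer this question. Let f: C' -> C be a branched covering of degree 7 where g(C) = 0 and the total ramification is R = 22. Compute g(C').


Riemann-Hurwitz formula: 2g' - 2 = d(2g - 2) + R
Given: d = 7, g = 0, R = 22
2g' - 2 = 7*(2*0 - 2) + 22
2g' - 2 = 7*(-2) + 22
2g' - 2 = -14 + 22 = 8
2g' = 10
g' = 5

5


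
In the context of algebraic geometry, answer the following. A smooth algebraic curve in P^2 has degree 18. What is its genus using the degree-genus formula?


Using the genus formula for smooth plane curves:
g = (d-1)(d-2)/2
g = (18-1)(18-2)/2
g = 17*16/2
g = 272/2 = 136

136


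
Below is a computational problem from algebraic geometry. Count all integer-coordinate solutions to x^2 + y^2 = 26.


Systematically check integer values of x where x^2 <= 26.
For each valid x, check if 26 - x^2 is a perfect square.
x=1: 26 - 1 = 25, sqrt = 5 (valid)
x=5: 26 - 25 = 1, sqrt = 1 (valid)
Total integer solutions found: 8

8


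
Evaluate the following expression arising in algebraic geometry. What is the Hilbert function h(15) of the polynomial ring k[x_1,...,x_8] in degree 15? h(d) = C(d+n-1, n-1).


The Hilbert function for the polynomial ring in 8 variables is:
h(d) = C(d+n-1, n-1)
h(15) = C(15+8-1, 8-1) = C(22, 7)
= 22! / (7! * 15!)
= 170544

170544


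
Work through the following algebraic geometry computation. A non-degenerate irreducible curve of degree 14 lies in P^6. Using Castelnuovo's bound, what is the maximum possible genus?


Castelnuovo's bound: write d - 1 = m(r-1) + epsilon with 0 <= epsilon < r-1.
d - 1 = 14 - 1 = 13
r - 1 = 6 - 1 = 5
13 = 2*5 + 3, so m = 2, epsilon = 3
pi(d, r) = m(m-1)(r-1)/2 + m*epsilon
= 2*1*5/2 + 2*3
= 10/2 + 6
= 5 + 6 = 11

11


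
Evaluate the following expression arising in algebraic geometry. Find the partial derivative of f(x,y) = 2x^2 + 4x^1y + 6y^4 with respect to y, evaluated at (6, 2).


df/dy = 4*x^1 + 4*6*y^3
At (6,2): 4*6^1 + 4*6*2^3
= 24 + 192
= 216

216


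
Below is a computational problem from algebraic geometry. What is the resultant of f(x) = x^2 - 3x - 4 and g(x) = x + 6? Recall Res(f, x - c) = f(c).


For Res(f, x - c), we evaluate f at x = c.
f(-6) = (-6)^2 - 3*(-6) - 4
= 36 + 18 - 4
= 54 - 4 = 50
Res(f, g) = 50

50


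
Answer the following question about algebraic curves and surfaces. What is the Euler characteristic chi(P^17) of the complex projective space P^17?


The complex projective space P^17 has one cell in each even real dimension 0, 2, ..., 34.
The cohomology groups are H^{2k}(P^17) = Z for k = 0,...,17, and 0 otherwise.
Euler characteristic = sum of Betti numbers = 1 per even-dimensional cohomology group.
chi(P^17) = 17 + 1 = 18

18


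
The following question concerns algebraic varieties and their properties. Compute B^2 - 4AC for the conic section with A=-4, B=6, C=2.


The discriminant of a conic Ax^2 + Bxy + Cy^2 + ... = 0 is B^2 - 4AC.
B^2 = 6^2 = 36
4AC = 4*(-4)*2 = -32
Discriminant = 36 + 32 = 68

68


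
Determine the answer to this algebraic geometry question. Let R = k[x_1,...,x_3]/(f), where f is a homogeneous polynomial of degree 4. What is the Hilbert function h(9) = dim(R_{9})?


For R = k[x_1,...,x_n]/(f) with f homogeneous of degree e:
The Hilbert series is (1 - t^e)/(1 - t)^n.
So h(d) = C(d+n-1, n-1) - C(d-e+n-1, n-1) for d >= e.
With n=3, e=4, d=9:
C(9+3-1, 3-1) = C(11, 2) = 55
C(9-4+3-1, 3-1) = C(7, 2) = 21
h(9) = 55 - 21 = 34

34


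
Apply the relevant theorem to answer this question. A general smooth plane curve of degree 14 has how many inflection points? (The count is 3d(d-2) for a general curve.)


For a general smooth plane curve C of degree d, the inflection points are
the intersection of C with its Hessian curve, which has degree 3(d-2).
By Bezout, the total intersection number is d * 3(d-2) = 14 * 36 = 504.
For a general curve every flex is ordinary, so each contributes
multiplicity 1 to C·Hess(C), and the number of distinct inflection
points is 3d(d-2).
Inflection points = 3*14*(14-2) = 3*14*12 = 504

504


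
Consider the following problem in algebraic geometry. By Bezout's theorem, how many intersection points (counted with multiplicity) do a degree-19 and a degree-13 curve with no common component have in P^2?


Bezout's theorem states the intersection count equals the product of degrees.
Intersection count = 19 * 13 = 247

247


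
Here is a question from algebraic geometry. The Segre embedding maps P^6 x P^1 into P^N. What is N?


The Segre embedding maps P^m x P^n into P^N via
all products of coordinates from each factor.
N = (m+1)(n+1) - 1
N = (6+1)(1+1) - 1
N = 7*2 - 1
N = 14 - 1 = 13

13


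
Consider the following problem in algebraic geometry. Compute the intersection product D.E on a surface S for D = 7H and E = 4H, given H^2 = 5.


Using bilinearity of the intersection pairing on a surface S:
(aH).(bH) = ab * (H.H)
We have H^2 = 5.
D.E = (7H).(4H) = 7*4*5
= 28*5
= 140

140


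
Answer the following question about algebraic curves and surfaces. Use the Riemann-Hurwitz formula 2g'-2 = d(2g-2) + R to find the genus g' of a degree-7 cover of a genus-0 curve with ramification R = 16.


Riemann-Hurwitz formula: 2g' - 2 = d(2g - 2) + R
Given: d = 7, g = 0, R = 16
2g' - 2 = 7*(2*0 - 2) + 16
2g' - 2 = 7*(-2) + 16
2g' - 2 = -14 + 16 = 2
2g' = 4
g' = 2

2


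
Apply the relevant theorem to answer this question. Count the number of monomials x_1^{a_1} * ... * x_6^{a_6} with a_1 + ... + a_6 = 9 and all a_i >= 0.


The number of degree-9 monomials in 6 variables is C(d+n-1, n-1).
= C(9+6-1, 6-1) = C(14, 5)
= 2002

2002


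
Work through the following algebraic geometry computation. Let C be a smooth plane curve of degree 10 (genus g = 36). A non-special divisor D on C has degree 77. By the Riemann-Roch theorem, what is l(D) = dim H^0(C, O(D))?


First, compute the genus of a smooth plane curve of degree 10:
g = (d-1)(d-2)/2 = (10-1)(10-2)/2 = 36
For a non-special divisor D (i.e., h^1(D) = 0), Riemann-Roch gives:
l(D) = deg(D) - g + 1
Since deg(D) = 77 >= 2g - 1 = 71, D is non-special.
l(D) = 77 - 36 + 1 = 42

42


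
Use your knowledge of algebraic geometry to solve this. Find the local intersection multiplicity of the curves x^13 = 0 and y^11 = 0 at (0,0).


The intersection multiplicity of V(x^a) and V(y^b) at the origin is:
I(O; V(x^13), V(y^11)) = dim_k(k[x,y]/(x^13, y^11))
A basis for k[x,y]/(x^13, y^11) is the set of monomials x^i * y^j
where 0 <= i < 13 and 0 <= j < 11.
The number of such monomials is 13 * 11 = 143

143


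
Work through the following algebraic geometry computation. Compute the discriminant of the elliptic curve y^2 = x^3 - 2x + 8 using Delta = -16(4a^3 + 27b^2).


Compute each component:
4a^3 = 4*(-2)^3 = 4*(-8) = -32
27b^2 = 27*8^2 = 27*64 = 1728
4a^3 + 27b^2 = -32 + 1728 = 1696
Delta = -16*1696 = -27136

-27136


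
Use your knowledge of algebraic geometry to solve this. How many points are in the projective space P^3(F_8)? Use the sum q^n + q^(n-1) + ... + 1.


P^3(F_8) has (q^(n+1) - 1)/(q - 1) points.
= 8^3 + 8^2 + 8^1 + 8^0
= 512 + 64 + 8 + 1
= 585

585


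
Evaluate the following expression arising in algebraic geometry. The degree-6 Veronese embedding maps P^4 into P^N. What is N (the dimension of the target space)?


The Veronese embedding v_d: P^n -> P^N maps each point to all
degree-d monomials in n+1 homogeneous coordinates.
N = C(n+d, d) - 1
N = C(4+6, 6) - 1
N = C(10, 6) - 1
C(10, 6) = 210
N = 210 - 1 = 209

209


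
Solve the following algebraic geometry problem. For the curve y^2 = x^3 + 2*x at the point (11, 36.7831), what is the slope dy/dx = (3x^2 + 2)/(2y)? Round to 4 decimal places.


Using implicit differentiation of y^2 = x^3 + 2*x:
2y * dy/dx = 3x^2 + 2
dy/dx = (3x^2 + 2)/(2y)
Numerator: 3*11^2 + 2 = 365
Denominator: 2*36.7831 = 73.5662
dy/dx = 365/73.5662 = 4.9615

4.9615


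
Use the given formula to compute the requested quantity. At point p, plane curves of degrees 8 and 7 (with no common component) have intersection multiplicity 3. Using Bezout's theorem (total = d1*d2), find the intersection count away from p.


By Bezout's theorem, the total intersection number is d1 * d2.
Total = 8 * 7 = 56
Intersection multiplicity at p = 3
Remaining intersections = 56 - 3 = 53

53


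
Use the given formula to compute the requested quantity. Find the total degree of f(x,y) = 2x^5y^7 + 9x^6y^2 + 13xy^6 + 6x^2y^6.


Examine each term for its total degree (sum of exponents).
  Term '2x^5y^7' has total degree 5+7 = 12.
  Term '9x^6y^2' has total degree 6+2 = 8.
  Term '13xy^6' has total degree 1+6 = 7.
  Term '6x^2y^6' has total degree 2+6 = 8.
The maximum total degree among all terms is 12.

12


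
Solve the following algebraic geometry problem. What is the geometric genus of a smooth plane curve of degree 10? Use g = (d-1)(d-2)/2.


Using the genus formula for smooth plane curves:
g = (d-1)(d-2)/2
g = (10-1)(10-2)/2
g = 9*8/2
g = 72/2 = 36

36


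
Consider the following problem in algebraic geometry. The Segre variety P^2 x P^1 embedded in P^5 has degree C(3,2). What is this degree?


The degree of the Segre variety P^2 x P^1 is C(m+n, m).
= C(3, 2)
= 3

3


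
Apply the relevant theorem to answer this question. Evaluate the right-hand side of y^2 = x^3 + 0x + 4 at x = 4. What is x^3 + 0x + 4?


Compute x^3 + 0x + 4 at x = 4:
x^3 = 4^3 = 64
0*x = 0*4 = 0
Sum: 64 + 0 + 4 = 68

68


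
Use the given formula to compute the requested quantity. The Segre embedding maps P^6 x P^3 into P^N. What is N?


The Segre embedding maps P^m x P^n into P^N via
all products of coordinates from each factor.
N = (m+1)(n+1) - 1
N = (6+1)(3+1) - 1
N = 7*4 - 1
N = 28 - 1 = 27

27


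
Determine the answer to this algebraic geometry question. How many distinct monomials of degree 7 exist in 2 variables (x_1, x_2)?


The number of degree-7 monomials in 2 variables is C(d+n-1, n-1).
= C(7+2-1, 2-1) = C(8, 1)
= 8

8


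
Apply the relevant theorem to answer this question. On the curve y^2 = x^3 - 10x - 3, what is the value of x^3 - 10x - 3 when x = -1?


Compute x^3 - 10x - 3 at x = -1:
x^3 = (-1)^3 = -1
(-10)*x = (-10)*(-1) = 10
Sum: -1 + 10 - 3 = 6

6


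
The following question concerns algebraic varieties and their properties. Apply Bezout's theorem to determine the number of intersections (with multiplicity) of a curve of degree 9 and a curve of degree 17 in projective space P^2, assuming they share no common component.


Bezout's theorem states the intersection count equals the product of degrees.
Intersection count = 9 * 17 = 153

153


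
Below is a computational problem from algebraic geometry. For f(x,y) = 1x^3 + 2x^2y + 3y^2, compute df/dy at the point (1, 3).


df/dy = 2*x^2 + 2*3*y^1
At (1,3): 2*1^2 + 2*3*3^1
= 2 + 18
= 20

20


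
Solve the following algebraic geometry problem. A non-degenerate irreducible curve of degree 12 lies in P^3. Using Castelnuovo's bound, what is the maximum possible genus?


Castelnuovo's bound: write d - 1 = m(r-1) + epsilon with 0 <= epsilon < r-1.
d - 1 = 12 - 1 = 11
r - 1 = 3 - 1 = 2
11 = 5*2 + 1, so m = 5, epsilon = 1
pi(d, r) = m(m-1)(r-1)/2 + m*epsilon
= 5*4*2/2 + 5*1
= 40/2 + 5
= 20 + 5 = 25

25


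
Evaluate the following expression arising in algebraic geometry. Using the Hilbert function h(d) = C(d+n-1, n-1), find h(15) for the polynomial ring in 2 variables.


The Hilbert function for the polynomial ring in 2 variables is:
h(d) = C(d+n-1, n-1)
h(15) = C(15+2-1, 2-1) = C(16, 1)
= 16! / (1! * 15!)
= 16

16


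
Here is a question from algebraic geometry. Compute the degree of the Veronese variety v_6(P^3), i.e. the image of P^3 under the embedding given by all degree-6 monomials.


The Veronese variety v_6(P^3) has degree d^r.
d^r = 6^3 = 216

216


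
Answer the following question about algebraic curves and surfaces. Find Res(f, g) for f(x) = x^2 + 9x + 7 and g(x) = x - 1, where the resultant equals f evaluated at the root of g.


For Res(f, x - c), we evaluate f at x = c.
f(1) = 1^2 + 9*1 + 7
= 1 + 9 + 7
= 10 + 7 = 17
Res(f, g) = 17

17


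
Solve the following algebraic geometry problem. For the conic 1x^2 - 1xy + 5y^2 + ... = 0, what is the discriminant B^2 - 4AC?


The discriminant of a conic Ax^2 + Bxy + Cy^2 + ... = 0 is B^2 - 4AC.
B^2 = (-1)^2 = 1
4AC = 4*1*5 = 20
Discriminant = 1 - 20 = -19

-19


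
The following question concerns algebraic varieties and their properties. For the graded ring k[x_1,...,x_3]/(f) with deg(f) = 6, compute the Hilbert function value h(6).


For R = k[x_1,...,x_n]/(f) with f homogeneous of degree e:
The Hilbert series is (1 - t^e)/(1 - t)^n.
So h(d) = C(d+n-1, n-1) - C(d-e+n-1, n-1) for d >= e.
With n=3, e=6, d=6:
C(6+3-1, 3-1) = C(8, 2) = 28
C(6-6+3-1, 3-1) = C(2, 2) = 1
h(6) = 28 - 1 = 27

27


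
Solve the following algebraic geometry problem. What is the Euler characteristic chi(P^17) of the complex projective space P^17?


The complex projective space P^17 has one cell in each even real dimension 0, 2, ..., 34.
The cohomology groups are H^{2k}(P^17) = Z for k = 0,...,17, and 0 otherwise.
Euler characteristic = sum of Betti numbers = 1 per even-dimensional cohomology group.
chi(P^17) = 17 + 1 = 18

18


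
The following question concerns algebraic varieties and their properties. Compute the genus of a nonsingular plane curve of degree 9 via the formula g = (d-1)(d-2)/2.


Using the genus formula for smooth plane curves:
g = (d-1)(d-2)/2
g = (9-1)(9-2)/2
g = 8*7/2
g = 56/2 = 28

28


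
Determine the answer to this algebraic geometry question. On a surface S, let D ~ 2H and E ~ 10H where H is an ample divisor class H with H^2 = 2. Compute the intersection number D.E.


Using bilinearity of the intersection pairing on a surface S:
(aH).(bH) = ab * (H.H)
We have H^2 = 2.
D.E = (2H).(10H) = 2*10*2
= 20*2
= 40

40


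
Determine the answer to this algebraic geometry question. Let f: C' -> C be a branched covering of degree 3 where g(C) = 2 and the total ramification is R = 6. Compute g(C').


Riemann-Hurwitz formula: 2g' - 2 = d(2g - 2) + R
Given: d = 3, g = 2, R = 6
2g' - 2 = 3*(2*2 - 2) + 6
2g' - 2 = 3*2 + 6
2g' - 2 = 6 + 6 = 12
2g' = 14
g' = 7

7


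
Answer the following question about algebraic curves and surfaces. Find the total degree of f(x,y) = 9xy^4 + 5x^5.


Examine each term for its total degree (sum of exponents).
  Term '9xy^4' has total degree 1+4 = 5.
  Term '5x^5' has total degree 5+0 = 5.
The maximum total degree among all terms is 5.

5


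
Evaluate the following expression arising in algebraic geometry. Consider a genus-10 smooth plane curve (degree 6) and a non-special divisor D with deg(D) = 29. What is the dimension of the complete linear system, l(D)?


First, compute the genus of a smooth plane curve of degree 6:
g = (d-1)(d-2)/2 = (6-1)(6-2)/2 = 10
For a non-special divisor D (i.e., h^1(D) = 0), Riemann-Roch gives:
l(D) = deg(D) - g + 1
Since deg(D) = 29 >= 2g - 1 = 19, D is non-special.
l(D) = 29 - 10 + 1 = 20

20


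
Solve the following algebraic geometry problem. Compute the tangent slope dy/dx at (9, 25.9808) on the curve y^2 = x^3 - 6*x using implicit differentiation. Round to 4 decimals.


Using implicit differentiation of y^2 = x^3 - 6*x:
2y * dy/dx = 3x^2 - 6
dy/dx = (3x^2 - 6)/(2y)
Numerator: 3*9^2 - 6 = 237
Denominator: 2*25.9808 = 51.9616
dy/dx = 237/51.9616 = 4.5611

4.5611


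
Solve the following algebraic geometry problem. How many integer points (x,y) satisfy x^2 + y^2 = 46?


Systematically check integer values of x where x^2 <= 46.
For each valid x, check if 46 - x^2 is a perfect square.
Total integer solutions found: 0

0


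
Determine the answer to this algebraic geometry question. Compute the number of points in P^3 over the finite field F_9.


P^3(F_9) has (q^(n+1) - 1)/(q - 1) points.
= 9^3 + 9^2 + 9^1 + 9^0
= 729 + 81 + 9 + 1
= 820

820


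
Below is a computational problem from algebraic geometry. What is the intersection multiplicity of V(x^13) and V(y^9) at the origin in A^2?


The intersection multiplicity of V(x^a) and V(y^b) at the origin is:
I(O; V(x^13), V(y^9)) = dim_k(k[x,y]/(x^13, y^9))
A basis for k[x,y]/(x^13, y^9) is the set of monomials x^i * y^j
where 0 <= i < 13 and 0 <= j < 9.
The number of such monomials is 13 * 9 = 117

117


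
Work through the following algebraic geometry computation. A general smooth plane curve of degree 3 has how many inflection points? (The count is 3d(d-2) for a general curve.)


For a general smooth plane curve C of degree d, the inflection points are
the intersection of C with its Hessian curve, which has degree 3(d-2).
By Bezout, the total intersection number is d * 3(d-2) = 3 * 3 = 9.
For a general curve every flex is ordinary, so each contributes
multiplicity 1 to C·Hess(C), and the number of distinct inflection
points is 3d(d-2).
Inflection points = 3*3*(3-2) = 3*3*1 = 9

9


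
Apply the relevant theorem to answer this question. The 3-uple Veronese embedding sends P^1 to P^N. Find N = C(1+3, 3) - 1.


The Veronese embedding v_d: P^n -> P^N maps each point to all
degree-d monomials in n+1 homogeneous coordinates.
N = C(n+d, d) - 1
N = C(1+3, 3) - 1
N = C(4, 3) - 1
C(4, 3) = 4
N = 4 - 1 = 3

3


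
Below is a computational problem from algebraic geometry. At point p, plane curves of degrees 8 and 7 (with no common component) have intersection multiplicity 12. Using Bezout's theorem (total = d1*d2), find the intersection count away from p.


By Bezout's theorem, the total intersection number is d1 * d2.
Total = 8 * 7 = 56
Intersection multiplicity at p = 12
Remaining intersections = 56 - 12 = 44

44


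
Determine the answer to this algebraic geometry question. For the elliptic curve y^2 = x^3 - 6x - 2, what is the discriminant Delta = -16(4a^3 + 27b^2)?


Compute each component:
4a^3 = 4*(-6)^3 = 4*(-216) = -864
27b^2 = 27*(-2)^2 = 27*4 = 108
4a^3 + 27b^2 = -864 + 108 = -756
Delta = -16*(-756) = 12096

12096


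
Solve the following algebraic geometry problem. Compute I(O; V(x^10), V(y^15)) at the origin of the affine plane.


The intersection multiplicity of V(x^a) and V(y^b) at the origin is:
I(O; V(x^10), V(y^15)) = dim_k(k[x,y]/(x^10, y^15))
A basis for k[x,y]/(x^10, y^15) is the set of monomials x^i * y^j
where 0 <= i < 10 and 0 <= j < 15.
The number of such monomials is 10 * 15 = 150

150


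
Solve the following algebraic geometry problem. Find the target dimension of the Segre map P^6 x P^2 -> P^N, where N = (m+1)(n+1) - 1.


The Segre embedding maps P^m x P^n into P^N via
all products of coordinates from each factor.
N = (m+1)(n+1) - 1
N = (6+1)(2+1) - 1
N = 7*3 - 1
N = 21 - 1 = 20

20


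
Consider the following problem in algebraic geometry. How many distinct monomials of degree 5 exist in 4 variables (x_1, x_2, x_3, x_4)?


The number of degree-5 monomials in 4 variables is C(d+n-1, n-1).
= C(5+4-1, 4-1) = C(8, 3)
= 56

56


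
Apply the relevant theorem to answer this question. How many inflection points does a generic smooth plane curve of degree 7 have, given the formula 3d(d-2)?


For a general smooth plane curve C of degree d, the inflection points are
the intersection of C with its Hessian curve, which has degree 3(d-2).
By Bezout, the total intersection number is d * 3(d-2) = 7 * 15 = 105.
For a general curve every flex is ordinary, so each contributes
multiplicity 1 to C·Hess(C), and the number of distinct inflection
points is 3d(d-2).
Inflection points = 3*7*(7-2) = 3*7*5 = 105

105


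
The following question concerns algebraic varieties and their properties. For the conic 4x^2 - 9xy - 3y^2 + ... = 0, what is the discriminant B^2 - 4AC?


The discriminant of a conic Ax^2 + Bxy + Cy^2 + ... = 0 is B^2 - 4AC.
B^2 = (-9)^2 = 81
4AC = 4*4*(-3) = -48
Discriminant = 81 + 48 = 129

129


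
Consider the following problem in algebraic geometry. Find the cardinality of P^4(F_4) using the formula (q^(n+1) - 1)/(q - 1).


P^4(F_4) has (q^(n+1) - 1)/(q - 1) points.
= 4^4 + 4^3 + 4^2 + 4^1 + 4^0
= 256 + 64 + 16 + 4 + 1
= 341

341


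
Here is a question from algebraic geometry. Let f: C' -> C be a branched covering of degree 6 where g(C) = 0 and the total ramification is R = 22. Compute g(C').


Riemann-Hurwitz formula: 2g' - 2 = d(2g - 2) + R
Given: d = 6, g = 0, R = 22
2g' - 2 = 6*(2*0 - 2) + 22
2g' - 2 = 6*(-2) + 22
2g' - 2 = -12 + 22 = 10
2g' = 12
g' = 6

6
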